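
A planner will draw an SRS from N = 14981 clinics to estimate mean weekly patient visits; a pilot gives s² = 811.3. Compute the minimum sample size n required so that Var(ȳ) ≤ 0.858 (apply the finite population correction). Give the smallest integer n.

Without fpc, n₀ = s²/D = 811.3/0.858 = 945.5711.
With fpc, (1 − n/N)·s²/n ≤ D requires n ≥ n₀/(1 + n₀/N) = 945.5711/(1 + 945.5711/14981) = 889.4319.
Rounding up, n = 890.

890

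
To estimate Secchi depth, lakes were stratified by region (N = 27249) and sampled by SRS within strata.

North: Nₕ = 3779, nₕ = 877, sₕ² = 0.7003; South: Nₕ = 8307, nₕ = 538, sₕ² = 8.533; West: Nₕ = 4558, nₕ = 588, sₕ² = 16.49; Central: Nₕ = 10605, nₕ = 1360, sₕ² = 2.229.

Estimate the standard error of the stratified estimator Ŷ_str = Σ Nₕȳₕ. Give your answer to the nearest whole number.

Var(Ŷ_str) = Σₕ Nₕ²(1 − fₕ)sₕ²/nₕ.
North: 3779²·(1 − 877/3779)·0.7003/877 = 8757.0702.
South: 8307²·(1 − 538/8307)·8.533/538 = 1.0235965 × 10^6.
West: 4558²·(1 − 588/4558)·16.49/588 = 507467.41.
Central: 10605²·(1 − 1360/10605)·2.229/1360 = 160689.96.
Sum = 1.7005109 × 10^6.
SE = √(1.7005109 × 10^6) = 1304.

1304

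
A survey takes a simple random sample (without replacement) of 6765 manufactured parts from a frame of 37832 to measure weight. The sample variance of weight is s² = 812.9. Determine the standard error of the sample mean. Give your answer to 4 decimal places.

Under SRS without replacement, Var(ȳ) = (1 − f)·s²/n with f = n/N = 6765/37832 = 0.17881687.
Var(ȳ) = (1 − 0.17881687)·812.9/6765 = 0.82118313·0.1201626 = 0.098675501.
SE(ȳ) = √(0.098675501) = 0.3141.

0.3141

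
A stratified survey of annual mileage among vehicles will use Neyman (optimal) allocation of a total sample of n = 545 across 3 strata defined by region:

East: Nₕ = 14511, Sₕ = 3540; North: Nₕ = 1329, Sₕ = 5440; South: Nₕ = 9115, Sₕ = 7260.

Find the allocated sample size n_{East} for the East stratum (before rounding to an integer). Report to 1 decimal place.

Neyman allocation: nₕ = n·NₕSₕ / Σⱼ NⱼSⱼ.
Σ NⱼSⱼ = 14511·3540 + 1329·5440 + 9115·7260 = 1.247736 × 10^8.
n_{East} = 545·14511·3540 / (1.247736 × 10^8) = 224.4.

224.4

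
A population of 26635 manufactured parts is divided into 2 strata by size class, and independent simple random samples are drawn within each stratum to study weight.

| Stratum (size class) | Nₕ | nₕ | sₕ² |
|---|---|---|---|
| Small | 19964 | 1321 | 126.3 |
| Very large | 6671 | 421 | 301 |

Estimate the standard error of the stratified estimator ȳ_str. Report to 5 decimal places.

0.30361

Var(ȳ_str) = Σₕ Wₕ²(1 − fₕ)sₕ²/nₕ with Wₕ = Nₕ/N, N = 26635.
Small: Wₕ = 0.74954008; term = 0.74954008²·(1 − 0.06616910)·126.3/1321 = 0.050160111.
Very large: Wₕ = 0.25045992; term = 0.25045992²·(1 − 0.06310898)·301/421 = 0.042019411.
Sum = 0.092179522.
SE = √(0.092179522) = 0.30361.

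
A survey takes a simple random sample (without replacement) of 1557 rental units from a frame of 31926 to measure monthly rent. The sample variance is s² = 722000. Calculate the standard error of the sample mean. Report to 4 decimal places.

Under SRS without replacement, Var(ȳ) = (1 − f)·s²/n with f = n/N = 1557/31926 = 0.04876903.
Var(ȳ) = (1 − 0.04876903)·722000/1557 = 0.95123097·463.71227 = 441.09747.
SE(ȳ) = √(441.09747) = 21.0023.

21.0023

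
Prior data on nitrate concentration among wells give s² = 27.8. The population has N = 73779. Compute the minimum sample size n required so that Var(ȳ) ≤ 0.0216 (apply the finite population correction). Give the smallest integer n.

1265

Without fpc, n₀ = s²/D = 27.8/0.0216 = 1287.0370.
With fpc, (1 − n/N)·s²/n ≤ D requires n ≥ n₀/(1 + n₀/N) = 1287.0370/(1 + 1287.0370/73779) = 1264.9702.
Rounding up, n = 1265.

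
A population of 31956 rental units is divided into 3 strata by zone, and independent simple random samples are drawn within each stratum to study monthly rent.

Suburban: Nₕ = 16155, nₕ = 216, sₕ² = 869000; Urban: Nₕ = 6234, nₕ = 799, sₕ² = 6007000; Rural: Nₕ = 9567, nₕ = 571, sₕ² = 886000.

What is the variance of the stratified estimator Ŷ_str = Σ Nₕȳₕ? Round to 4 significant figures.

Var(Ŷ_str) = Σₕ Nₕ²(1 − fₕ)sₕ²/nₕ.
Suburban: 16155²·(1 − 216/16155)·869000/216 = 1.0359387 × 10^12.
Urban: 6234²·(1 − 799/6234)·6007000/799 = 2.547283 × 10^11.
Rural: 9567²·(1 − 571/9567)·886000/571 = 1.3354352 × 10^11.
Sum = 1.4242105 × 10^12.

1.424 × 10^12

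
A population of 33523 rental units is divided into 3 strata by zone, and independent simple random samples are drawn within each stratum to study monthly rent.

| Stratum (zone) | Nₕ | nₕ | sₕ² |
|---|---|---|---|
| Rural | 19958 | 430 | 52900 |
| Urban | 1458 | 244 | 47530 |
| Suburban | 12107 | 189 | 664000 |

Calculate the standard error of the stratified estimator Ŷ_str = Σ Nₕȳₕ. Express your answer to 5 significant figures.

745130

Var(Ŷ_str) = Σₕ Nₕ²(1 − fₕ)sₕ²/nₕ.
Rural: 19958²·(1 − 430/19958)·52900/430 = 4.7947062 × 10^10.
Urban: 1458²·(1 − 244/1458)·47530/244 = 3.4478963 × 10^8.
Suburban: 12107²·(1 − 189/12107)·664000/189 = 5.0692791 × 10^11.
Sum = 5.5521976 × 10^11.
SE = √(5.5521976 × 10^11) = 745130.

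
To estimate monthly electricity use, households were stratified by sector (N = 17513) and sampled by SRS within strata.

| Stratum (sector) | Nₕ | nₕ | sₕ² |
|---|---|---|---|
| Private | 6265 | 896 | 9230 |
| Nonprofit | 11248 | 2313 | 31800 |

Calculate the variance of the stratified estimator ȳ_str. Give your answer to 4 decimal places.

5.6348

Var(ȳ_str) = Σₕ Wₕ²(1 − fₕ)sₕ²/nₕ with Wₕ = Nₕ/N, N = 17513.
Private: Wₕ = 0.35773425; term = 0.35773425²·(1 − 0.14301676)·9230/896 = 1.1297623.
Nonprofit: Wₕ = 0.64226575; term = 0.64226575²·(1 − 0.20563656)·31800/2313 = 4.5050566.
Sum = 5.6348189.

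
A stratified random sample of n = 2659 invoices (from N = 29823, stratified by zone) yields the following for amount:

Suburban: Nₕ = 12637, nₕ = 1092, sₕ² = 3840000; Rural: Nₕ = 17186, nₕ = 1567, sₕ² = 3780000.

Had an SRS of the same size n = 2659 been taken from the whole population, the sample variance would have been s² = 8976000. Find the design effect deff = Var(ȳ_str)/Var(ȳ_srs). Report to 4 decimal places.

Var(ȳ_str) = Σ Wₕ²(1−fₕ)sₕ²/nₕ with Wₕ = Nₕ/29823:
  Suburban: (12637/29823)²·(1−1092/12637)·3840000/1092 = 576.8247
  Rural: (17186/29823)²·(1−1567/17186)·3780000/1567 = 728.02816
  → Var(ȳ_str) = 1304.8529.
Var(ȳ_srs) = (1 − 2659/29823)·8976000/2659 = 3074.7294.
deff = 1304.8529 / 3074.7294 = 0.4244.

0.4244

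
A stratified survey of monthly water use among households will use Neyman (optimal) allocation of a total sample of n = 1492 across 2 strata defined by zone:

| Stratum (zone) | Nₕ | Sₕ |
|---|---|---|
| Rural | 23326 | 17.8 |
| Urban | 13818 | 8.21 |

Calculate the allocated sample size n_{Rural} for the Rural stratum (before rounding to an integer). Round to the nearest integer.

Neyman allocation: nₕ = n·NₕSₕ / Σⱼ NⱼSⱼ.
Σ NⱼSⱼ = 23326·17.8 + 13818·8.21 = 528648.58.
n_{Rural} = 1492·23326·17.8 / 528648.58 = 1172.

1172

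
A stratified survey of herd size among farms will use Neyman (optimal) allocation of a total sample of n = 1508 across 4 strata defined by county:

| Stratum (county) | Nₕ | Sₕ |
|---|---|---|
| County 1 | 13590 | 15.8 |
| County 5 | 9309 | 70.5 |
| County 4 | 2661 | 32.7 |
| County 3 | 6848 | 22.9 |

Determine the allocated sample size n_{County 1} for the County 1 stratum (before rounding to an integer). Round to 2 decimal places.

Neyman allocation: nₕ = n·NₕSₕ / Σⱼ NⱼSⱼ.
Σ NⱼSⱼ = 13590·15.8 + 9309·70.5 + 2661·32.7 + 6848·22.9 = 1.1148404 × 10^6.
n_{County 1} = 1508·13590·15.8 / (1.1148404 × 10^6) = 290.45.

290.45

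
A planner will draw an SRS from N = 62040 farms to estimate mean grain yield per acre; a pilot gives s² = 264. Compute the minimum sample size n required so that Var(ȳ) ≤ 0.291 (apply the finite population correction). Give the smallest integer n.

Without fpc, n₀ = s²/D = 264/0.291 = 907.2165.
With fpc, (1 − n/N)·s²/n ≤ D requires n ≥ n₀/(1 + n₀/N) = 907.2165/(1 + 907.2165/62040) = 894.1414.
Rounding up, n = 895.

895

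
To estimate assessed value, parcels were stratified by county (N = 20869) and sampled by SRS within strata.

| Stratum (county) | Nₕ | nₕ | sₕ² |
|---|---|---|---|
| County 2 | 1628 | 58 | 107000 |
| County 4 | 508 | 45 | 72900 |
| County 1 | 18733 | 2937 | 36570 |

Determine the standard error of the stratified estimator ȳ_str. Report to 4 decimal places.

4.4902

Var(ȳ_str) = Σₕ Wₕ²(1 − fₕ)sₕ²/nₕ with Wₕ = Nₕ/N, N = 20869.
County 2: Wₕ = 0.07801045; term = 0.07801045²·(1 − 0.03562654)·107000/58 = 10.826961.
County 4: Wₕ = 0.02434233; term = 0.02434233²·(1 − 0.08858268)·72900/45 = 0.87489602.
County 1: Wₕ = 0.89764723; term = 0.89764723²·(1 − 0.15678215)·36570/2937 = 8.4600357.
Sum = 20.161893.
SE = √(20.161893) = 4.4902.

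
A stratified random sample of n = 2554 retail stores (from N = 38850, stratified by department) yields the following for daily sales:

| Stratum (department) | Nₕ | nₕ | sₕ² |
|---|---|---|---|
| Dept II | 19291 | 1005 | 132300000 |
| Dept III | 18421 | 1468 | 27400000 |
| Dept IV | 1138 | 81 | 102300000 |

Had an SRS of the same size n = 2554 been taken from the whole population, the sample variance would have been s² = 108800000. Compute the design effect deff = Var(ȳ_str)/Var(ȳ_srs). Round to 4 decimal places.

Var(ȳ_str) = Σ Wₕ²(1−fₕ)sₕ²/nₕ with Wₕ = Nₕ/38850:
  Dept II: (19291/38850)²·(1−1005/19291)·132300000/1005 = 30767.003
  Dept III: (18421/38850)²·(1−1468/18421)·27400000/1468 = 3861.9107
  Dept IV: (1138/38850)²·(1−81/1138)·102300000/81 = 1006.5279
  → Var(ȳ_str) = 35635.442.
Var(ȳ_srs) = (1 − 2554/38850)·108800000/2554 = 39799.329.
deff = 35635.442 / 39799.329 = 0.8954.

0.8954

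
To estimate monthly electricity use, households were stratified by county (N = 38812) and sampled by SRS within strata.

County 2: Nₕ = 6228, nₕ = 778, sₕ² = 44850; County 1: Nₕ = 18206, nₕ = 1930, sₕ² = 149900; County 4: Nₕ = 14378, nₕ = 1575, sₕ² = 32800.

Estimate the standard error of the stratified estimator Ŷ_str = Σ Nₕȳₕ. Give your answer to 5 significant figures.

169720

Var(Ŷ_str) = Σₕ Nₕ²(1 − fₕ)sₕ²/nₕ.
County 2: 6228²·(1 − 778/6228)·44850/778 = 1.9567167 × 10^9.
County 1: 18206²·(1 − 1930/18206)·149900/1930 = 2.3014765 × 10^10.
County 4: 14378²·(1 − 1575/14378)·32800/1575 = 3.833571 × 10^9.
Sum = 2.8805053 × 10^10.
SE = √(2.8805053 × 10^10) = 169720.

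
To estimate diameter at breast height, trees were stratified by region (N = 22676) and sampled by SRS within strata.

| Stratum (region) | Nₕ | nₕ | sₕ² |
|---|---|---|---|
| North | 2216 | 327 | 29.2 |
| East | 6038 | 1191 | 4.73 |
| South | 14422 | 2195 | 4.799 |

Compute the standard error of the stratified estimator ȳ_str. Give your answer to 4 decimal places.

Var(ȳ_str) = Σₕ Wₕ²(1 − fₕ)sₕ²/nₕ with Wₕ = Nₕ/N, N = 22676.
North: Wₕ = 0.09772447; term = 0.09772447²·(1 − 0.14756318)·29.2/327 = 7.2694895 × 10^-4.
East: Wₕ = 0.26627271; term = 0.26627271²·(1 − 0.19725075)·4.73/1191 = 2.260386 × 10^-4.
South: Wₕ = 0.63600282; term = 0.63600282²·(1 − 0.15219803)·4.799/2195 = 7.4977116 × 10^-4.
Sum = 0.0017027587.
SE = √(0.0017027587) = 0.0413.

0.0413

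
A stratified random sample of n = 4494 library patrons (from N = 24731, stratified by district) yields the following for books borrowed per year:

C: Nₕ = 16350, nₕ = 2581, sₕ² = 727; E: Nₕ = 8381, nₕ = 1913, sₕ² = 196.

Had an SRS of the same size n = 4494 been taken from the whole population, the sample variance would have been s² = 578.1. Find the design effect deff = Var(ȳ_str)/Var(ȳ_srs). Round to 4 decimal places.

1.0712

Var(ȳ_str) = Σ Wₕ²(1−fₕ)sₕ²/nₕ with Wₕ = Nₕ/24731:
  C: (16350/24731)²·(1−2581/16350)·727/2581 = 0.10367719
  E: (8381/24731)²·(1−1913/8381)·196/1913 = 0.0090807893
  → Var(ȳ_str) = 0.11275798.
Var(ȳ_srs) = (1 − 4494/24731)·578.1/4494 = 0.10526266.
deff = 0.11275798 / 0.10526266 = 1.0712.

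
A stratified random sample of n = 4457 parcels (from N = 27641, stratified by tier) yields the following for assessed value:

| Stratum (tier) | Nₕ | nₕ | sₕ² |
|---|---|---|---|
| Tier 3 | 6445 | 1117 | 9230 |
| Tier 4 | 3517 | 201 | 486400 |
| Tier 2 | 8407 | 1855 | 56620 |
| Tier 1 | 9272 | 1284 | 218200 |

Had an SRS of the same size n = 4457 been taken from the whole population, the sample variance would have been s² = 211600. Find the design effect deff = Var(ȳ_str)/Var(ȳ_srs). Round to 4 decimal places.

1.4059

Var(ȳ_str) = Σ Wₕ²(1−fₕ)sₕ²/nₕ with Wₕ = Nₕ/27641:
  Tier 3: (6445/27641)²·(1−1117/6445)·9230/1117 = 0.37138825
  Tier 4: (3517/27641)²·(1−201/3517)·486400/201 = 36.938299
  Tier 2: (8407/27641)²·(1−1855/8407)·56620/1855 = 2.2005609
  Tier 1: (9272/27641)²·(1−1284/9272)·218200/1284 = 16.473797
  → Var(ȳ_str) = 55.984045.
Var(ȳ_srs) = (1 − 4457/27641)·211600/4457 = 39.820586.
deff = 55.984045 / 39.820586 = 1.4059.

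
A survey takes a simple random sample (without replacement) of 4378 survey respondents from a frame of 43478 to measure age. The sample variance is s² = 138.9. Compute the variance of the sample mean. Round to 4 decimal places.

Under SRS without replacement, Var(ȳ) = (1 − f)·s²/n with f = n/N = 4378/43478 = 0.10069460.
Var(ȳ) = (1 − 0.10069460)·138.9/4378 = 0.89930540·0.031726816 = 0.028532097.

0.0285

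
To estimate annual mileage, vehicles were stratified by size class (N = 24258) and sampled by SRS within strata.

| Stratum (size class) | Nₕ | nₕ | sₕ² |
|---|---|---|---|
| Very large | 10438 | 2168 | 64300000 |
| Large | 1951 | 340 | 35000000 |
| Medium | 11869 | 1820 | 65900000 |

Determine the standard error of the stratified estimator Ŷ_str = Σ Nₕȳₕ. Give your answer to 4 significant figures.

Var(Ŷ_str) = Σₕ Nₕ²(1 − fₕ)sₕ²/nₕ.
Very large: 10438²·(1 − 2168/10438)·64300000/2168 = 2.5602036 × 10^12.
Large: 1951²·(1 − 340/1951)·35000000/340 = 3.235504 × 10^11.
Medium: 11869²·(1 − 1820/11869)·65900000/1820 = 4.3186798 × 10^12.
Sum = 7.2024338 × 10^12.
SE = √(7.2024338 × 10^12) = 2.684 × 10^6.

2.684 × 10^6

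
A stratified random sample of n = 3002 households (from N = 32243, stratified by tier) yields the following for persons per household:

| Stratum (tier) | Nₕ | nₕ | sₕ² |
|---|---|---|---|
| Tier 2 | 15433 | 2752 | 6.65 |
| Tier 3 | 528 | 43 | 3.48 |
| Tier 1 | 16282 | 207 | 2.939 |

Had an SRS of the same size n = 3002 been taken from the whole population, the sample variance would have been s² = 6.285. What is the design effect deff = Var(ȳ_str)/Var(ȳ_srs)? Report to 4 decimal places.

Var(ȳ_str) = Σ Wₕ²(1−fₕ)sₕ²/nₕ with Wₕ = Nₕ/32243:
  Tier 2: (15433/32243)²·(1−2752/15433)·6.65/2752 = 4.5488979 × 10^-4
  Tier 3: (528/32243)²·(1−43/528)·3.48/43 = 1.9934969 × 10^-5
  Tier 1: (16282/32243)²·(1−207/16282)·2.939/207 = 0.0035745147
  → Var(ȳ_str) = 0.0040493395.
Var(ȳ_srs) = (1 − 3002/32243)·6.285/3002 = 0.0018986782.
deff = 0.0040493395 / 0.0018986782 = 2.1327.

2.1327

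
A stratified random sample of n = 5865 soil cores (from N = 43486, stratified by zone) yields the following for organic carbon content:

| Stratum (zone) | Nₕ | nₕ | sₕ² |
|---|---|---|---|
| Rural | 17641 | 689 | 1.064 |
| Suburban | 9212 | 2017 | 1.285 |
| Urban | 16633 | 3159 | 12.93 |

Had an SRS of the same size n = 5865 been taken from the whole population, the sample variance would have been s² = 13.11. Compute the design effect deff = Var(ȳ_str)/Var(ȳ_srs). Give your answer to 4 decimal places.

Var(ȳ_str) = Σ Wₕ²(1−fₕ)sₕ²/nₕ with Wₕ = Nₕ/43486:
  Rural: (17641/43486)²·(1−689/17641)·1.064/689 = 2.4421235 × 10^-4
  Suburban: (9212/43486)²·(1−2017/9212)·1.285/2017 = 2.2329707 × 10^-5
  Urban: (16633/43486)²·(1−3159/16633)·12.93/3159 = 4.8508417 × 10^-4
  → Var(ȳ_str) = 7.5162623 × 10^-4.
Var(ȳ_srs) = (1 − 5865/43486)·13.11/5865 = 0.0019338178.
deff = (7.5162623 × 10^-4) / 0.0019338178 = 0.3887.

0.3887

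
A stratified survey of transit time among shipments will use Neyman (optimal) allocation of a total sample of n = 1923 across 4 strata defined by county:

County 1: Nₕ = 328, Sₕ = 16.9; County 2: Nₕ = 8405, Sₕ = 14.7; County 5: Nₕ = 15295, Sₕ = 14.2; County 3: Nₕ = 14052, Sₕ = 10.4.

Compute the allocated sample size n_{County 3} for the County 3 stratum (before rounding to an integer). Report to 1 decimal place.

570.7

Neyman allocation: nₕ = n·NₕSₕ / Σⱼ NⱼSⱼ.
Σ NⱼSⱼ = 328·16.9 + 8405·14.7 + 15295·14.2 + 14052·10.4 = 492426.5.
n_{County 3} = 1923·14052·10.4 / 492426.5 = 570.7.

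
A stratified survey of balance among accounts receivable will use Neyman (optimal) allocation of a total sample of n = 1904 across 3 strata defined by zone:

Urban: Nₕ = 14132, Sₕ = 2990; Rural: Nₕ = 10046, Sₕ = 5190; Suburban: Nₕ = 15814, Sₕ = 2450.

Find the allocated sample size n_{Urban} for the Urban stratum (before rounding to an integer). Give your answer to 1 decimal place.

Neyman allocation: nₕ = n·NₕSₕ / Σⱼ NⱼSⱼ.
Σ NⱼSⱼ = 14132·2990 + 10046·5190 + 15814·2450 = 1.3313772 × 10^8.
n_{Urban} = 1904·14132·2990 / (1.3313772 × 10^8) = 604.3.

604.3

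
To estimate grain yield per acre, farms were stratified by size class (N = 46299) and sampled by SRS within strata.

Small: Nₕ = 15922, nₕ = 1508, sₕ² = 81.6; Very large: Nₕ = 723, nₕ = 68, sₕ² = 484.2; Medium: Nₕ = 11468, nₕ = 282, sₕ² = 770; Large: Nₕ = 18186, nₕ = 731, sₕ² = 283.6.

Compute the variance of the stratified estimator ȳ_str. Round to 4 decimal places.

0.2282

Var(ȳ_str) = Σₕ Wₕ²(1 − fₕ)sₕ²/nₕ with Wₕ = Nₕ/N, N = 46299.
Small: Wₕ = 0.34389512; term = 0.34389512²·(1 − 0.09471172)·81.6/1508 = 0.0057933229.
Very large: Wₕ = 0.01561589; term = 0.01561589²·(1 − 0.09405256)·484.2/68 = 0.0015730852.
Medium: Wₕ = 0.24769433; term = 0.24769433²·(1 − 0.02459016)·770/282 = 0.16340333.
Large: Wₕ = 0.39279466; term = 0.39279466²·(1 − 0.04019575)·283.6/731 = 0.057451671.
Sum = 0.22822141.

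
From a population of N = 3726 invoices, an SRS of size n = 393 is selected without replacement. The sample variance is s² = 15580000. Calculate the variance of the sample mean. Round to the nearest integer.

35462

Under SRS without replacement, Var(ȳ) = (1 − f)·s²/n with f = n/N = 393/3726 = 0.10547504.
Var(ȳ) = (1 − 0.10547504)·15580000/393 = 0.89452496·39643.766 = 35462.338.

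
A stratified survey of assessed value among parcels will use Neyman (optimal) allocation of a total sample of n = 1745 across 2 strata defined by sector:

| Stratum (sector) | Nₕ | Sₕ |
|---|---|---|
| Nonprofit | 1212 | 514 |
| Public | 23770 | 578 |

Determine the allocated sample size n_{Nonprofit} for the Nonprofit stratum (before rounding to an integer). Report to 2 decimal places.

Neyman allocation: nₕ = n·NₕSₕ / Σⱼ NⱼSⱼ.
Σ NⱼSⱼ = 1212·514 + 23770·578 = 1.4362028 × 10^7.
n_{Nonprofit} = 1745·1212·514 / (1.4362028 × 10^7) = 75.69.

75.69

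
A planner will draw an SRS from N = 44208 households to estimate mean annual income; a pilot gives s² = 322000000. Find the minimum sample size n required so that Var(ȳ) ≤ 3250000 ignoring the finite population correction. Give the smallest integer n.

100

Without fpc, n₀ = s²/D = 322000000/3250000 = 99.0769.
Rounding up, n = 100.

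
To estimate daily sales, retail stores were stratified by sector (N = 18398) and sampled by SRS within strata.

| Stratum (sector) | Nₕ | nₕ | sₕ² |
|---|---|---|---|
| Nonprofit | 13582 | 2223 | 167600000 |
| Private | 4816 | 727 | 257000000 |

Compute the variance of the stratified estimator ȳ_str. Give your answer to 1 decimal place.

Var(ȳ_str) = Σₕ Wₕ²(1 − fₕ)sₕ²/nₕ with Wₕ = Nₕ/N, N = 18398.
Nonprofit: Wₕ = 0.73823242; term = 0.73823242²·(1 − 0.16367251)·167600000/2223 = 34363.481.
Private: Wₕ = 0.26176758; term = 0.26176758²·(1 − 0.15095515)·257000000/727 = 20566.532.
Sum = 54930.013.

54930.0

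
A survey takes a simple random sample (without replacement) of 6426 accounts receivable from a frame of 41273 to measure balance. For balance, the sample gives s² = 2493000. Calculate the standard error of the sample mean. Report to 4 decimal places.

Under SRS without replacement, Var(ȳ) = (1 − f)·s²/n with f = n/N = 6426/41273 = 0.15569501.
Var(ȳ) = (1 − 0.15569501)·2493000/6426 = 0.84430499·387.95518 = 327.5525.
SE(ȳ) = √(327.5525) = 18.0984.

18.0984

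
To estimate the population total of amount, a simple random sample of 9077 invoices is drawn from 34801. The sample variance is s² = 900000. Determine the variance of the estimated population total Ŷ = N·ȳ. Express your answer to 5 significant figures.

8.8763 × 10^10

Var(Ŷ) = N²·Var(ȳ) = N²·(1 − n/N)·s²/n.
f = 9077/34801 = 0.26082584; Var(ȳ) = 0.73917416·900000/9077 = 73.290376.
Var(Ŷ) = 34801² · 73.290376 = 8.8762678 × 10^10.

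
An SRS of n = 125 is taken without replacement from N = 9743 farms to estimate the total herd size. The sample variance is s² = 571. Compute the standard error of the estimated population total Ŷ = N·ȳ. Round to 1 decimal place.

20689.6

Var(Ŷ) = N²·Var(ȳ) = N²·(1 − n/N)·s²/n.
f = 125/9743 = 0.01282972; Var(ȳ) = 0.98717028·571/125 = 4.5093938.
Var(Ŷ) = 9743² · 4.5093938 = 4.2805894 × 10^8.
SE(Ŷ) = √(4.2805894 × 10^8) = 20689.6.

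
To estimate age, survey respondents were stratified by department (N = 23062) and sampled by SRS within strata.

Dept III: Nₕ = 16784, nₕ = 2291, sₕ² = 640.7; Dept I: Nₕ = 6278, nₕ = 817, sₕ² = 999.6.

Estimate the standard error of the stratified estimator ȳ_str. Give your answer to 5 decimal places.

Var(ȳ_str) = Σₕ Wₕ²(1 − fₕ)sₕ²/nₕ with Wₕ = Nₕ/N, N = 23062.
Dept III: Wₕ = 0.72777730; term = 0.72777730²·(1 − 0.13649905)·640.7/2291 = 0.12790557.
Dept I: Wₕ = 0.27222270; term = 0.27222270²·(1 − 0.13013699)·999.6/817 = 0.078868529.
Sum = 0.2067741.
SE = √(0.2067741) = 0.45472.

0.45472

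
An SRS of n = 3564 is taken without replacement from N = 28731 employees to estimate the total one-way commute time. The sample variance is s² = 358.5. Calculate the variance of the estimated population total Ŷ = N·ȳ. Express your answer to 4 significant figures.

Var(Ŷ) = N²·Var(ȳ) = N²·(1 − n/N)·s²/n.
f = 3564/28731 = 0.12404720; Var(ȳ) = 0.87595280·358.5/3564 = 0.088111414.
Var(Ŷ) = 28731² · 0.088111414 = 7.2733361 × 10^7.

7.273 × 10^7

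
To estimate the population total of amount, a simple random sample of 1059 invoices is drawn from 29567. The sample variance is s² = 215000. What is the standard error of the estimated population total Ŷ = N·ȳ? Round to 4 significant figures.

413700

Var(Ŷ) = N²·Var(ȳ) = N²·(1 − n/N)·s²/n.
f = 1059/29567 = 0.03581696; Var(ȳ) = 0.96418304·215000/1059 = 195.7501.
Var(Ŷ) = 29567² · 195.7501 = 1.711262 × 10^11.
SE(Ŷ) = √(1.711262 × 10^11) = 413700.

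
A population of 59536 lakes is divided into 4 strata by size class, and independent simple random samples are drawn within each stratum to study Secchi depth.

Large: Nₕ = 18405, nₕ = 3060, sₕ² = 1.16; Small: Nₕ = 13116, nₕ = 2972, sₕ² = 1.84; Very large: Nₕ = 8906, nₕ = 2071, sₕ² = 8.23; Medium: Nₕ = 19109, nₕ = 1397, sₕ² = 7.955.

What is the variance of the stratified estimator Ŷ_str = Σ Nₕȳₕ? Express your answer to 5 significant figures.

2.3586 × 10^6

Var(Ŷ_str) = Σₕ Nₕ²(1 − fₕ)sₕ²/nₕ.
Large: 18405²·(1 − 3060/18405)·1.16/3060 = 107062.97.
Small: 13116²·(1 − 2972/13116)·1.84/2972 = 82372.011.
Very large: 8906²·(1 − 2071/8906)·8.23/2071 = 241902.83.
Medium: 19109²·(1 − 1397/19109)·7.955/1397 = 1.9273001 × 10^6.
Sum = 2.3586379 × 10^6.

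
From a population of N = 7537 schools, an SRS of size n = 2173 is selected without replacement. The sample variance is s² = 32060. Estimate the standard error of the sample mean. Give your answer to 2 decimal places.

Under SRS without replacement, Var(ȳ) = (1 − f)·s²/n with f = n/N = 2173/7537 = 0.28831100.
Var(ȳ) = (1 − 0.28831100)·32060/2173 = 0.71168900·14.753797 = 10.500115.
SE(ȳ) = √(10.500115) = 3.24.

3.24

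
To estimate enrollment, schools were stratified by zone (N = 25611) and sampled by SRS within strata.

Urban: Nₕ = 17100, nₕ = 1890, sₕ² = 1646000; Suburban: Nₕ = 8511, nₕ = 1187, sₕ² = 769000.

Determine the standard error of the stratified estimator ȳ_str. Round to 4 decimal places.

Var(ȳ_str) = Σₕ Wₕ²(1 − fₕ)sₕ²/nₕ with Wₕ = Nₕ/N, N = 25611.
Urban: Wₕ = 0.66768186; term = 0.66768186²·(1 − 0.11052632)·1646000/1890 = 345.33475.
Suburban: Wₕ = 0.33231814; term = 0.33231814²·(1 − 0.13946657)·769000/1187 = 61.567494.
Sum = 406.90224.
SE = √(406.90224) = 20.1718.

20.1718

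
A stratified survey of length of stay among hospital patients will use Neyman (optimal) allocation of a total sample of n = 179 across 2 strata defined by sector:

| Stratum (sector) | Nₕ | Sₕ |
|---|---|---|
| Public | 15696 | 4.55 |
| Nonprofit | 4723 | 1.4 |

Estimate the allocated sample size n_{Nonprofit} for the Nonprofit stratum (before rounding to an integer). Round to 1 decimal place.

15.2

Neyman allocation: nₕ = n·NₕSₕ / Σⱼ NⱼSⱼ.
Σ NⱼSⱼ = 15696·4.55 + 4723·1.4 = 78029.
n_{Nonprofit} = 179·4723·1.4 / 78029 = 15.2.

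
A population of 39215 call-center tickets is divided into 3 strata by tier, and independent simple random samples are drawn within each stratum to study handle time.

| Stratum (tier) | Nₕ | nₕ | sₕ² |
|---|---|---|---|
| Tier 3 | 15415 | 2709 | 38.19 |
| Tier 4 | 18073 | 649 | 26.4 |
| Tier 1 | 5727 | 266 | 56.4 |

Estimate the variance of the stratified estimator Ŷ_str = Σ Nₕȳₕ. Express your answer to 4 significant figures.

Var(Ŷ_str) = Σₕ Nₕ²(1 − fₕ)sₕ²/nₕ.
Tier 3: 15415²·(1 − 2709/15415)·38.19/2709 = 2.7611693 × 10^6.
Tier 4: 18073²·(1 − 649/18073)·26.4/649 = 1.2809652 × 10^7.
Tier 1: 5727²·(1 − 266/5727)·56.4/266 = 6.6312718 × 10^6.
Sum = 2.2202093 × 10^7.

2.220 × 10^7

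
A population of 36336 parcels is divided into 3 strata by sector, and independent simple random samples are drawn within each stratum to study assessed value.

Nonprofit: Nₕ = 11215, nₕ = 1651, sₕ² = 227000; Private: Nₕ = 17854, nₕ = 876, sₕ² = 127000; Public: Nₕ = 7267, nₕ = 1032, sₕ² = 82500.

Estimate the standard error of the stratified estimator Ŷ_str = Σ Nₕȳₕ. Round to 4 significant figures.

249600

Var(Ŷ_str) = Σₕ Nₕ²(1 − fₕ)sₕ²/nₕ.
Nonprofit: 11215²·(1 − 1651/11215)·227000/1651 = 1.4747474 × 10^10.
Private: 17854²·(1 − 876/17854)·127000/876 = 4.3946235 × 10^10.
Public: 7267²·(1 − 1032/7267)·82500/1032 = 3.6221453 × 10^9.
Sum = 6.2315854 × 10^10.
SE = √(6.2315854 × 10^10) = 249600.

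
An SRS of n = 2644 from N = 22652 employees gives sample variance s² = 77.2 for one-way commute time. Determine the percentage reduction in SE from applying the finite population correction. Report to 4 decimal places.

6.0172

f = n/N = 2644/22652 = 0.11672259.
SE_no-fpc = √(s²/n) = 0.17087476; SE_fpc = √((1−f)s²/n) = 0.16059295.
Ratio = √(1−f) = 0.93982840. Reduction = 100·(1 − 0.93982840) = 6.0172%.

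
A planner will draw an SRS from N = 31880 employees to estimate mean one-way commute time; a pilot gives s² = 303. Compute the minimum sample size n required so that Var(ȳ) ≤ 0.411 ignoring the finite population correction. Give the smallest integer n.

Without fpc, n₀ = s²/D = 303/0.411 = 737.2263.
Rounding up, n = 738.

738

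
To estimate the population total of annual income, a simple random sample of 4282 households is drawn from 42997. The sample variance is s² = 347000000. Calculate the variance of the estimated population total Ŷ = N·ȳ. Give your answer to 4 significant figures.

Var(Ŷ) = N²·Var(ȳ) = N²·(1 − n/N)·s²/n.
f = 4282/42997 = 0.09958834; Var(ȳ) = 0.90041166·347000000/4282 = 72966.568.
Var(Ŷ) = 42997² · 72966.568 = 1.3489636 × 10^14.

1.349 × 10^14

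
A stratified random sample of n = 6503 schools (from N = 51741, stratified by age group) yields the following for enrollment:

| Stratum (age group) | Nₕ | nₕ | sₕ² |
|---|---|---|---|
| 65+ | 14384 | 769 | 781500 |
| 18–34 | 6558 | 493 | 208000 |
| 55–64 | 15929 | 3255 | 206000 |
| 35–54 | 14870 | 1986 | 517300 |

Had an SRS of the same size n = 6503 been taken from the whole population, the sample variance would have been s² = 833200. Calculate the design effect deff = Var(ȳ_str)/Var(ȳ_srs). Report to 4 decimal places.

0.9286

Var(ȳ_str) = Σ Wₕ²(1−fₕ)sₕ²/nₕ with Wₕ = Nₕ/51741:
  65+: (14384/51741)²·(1−769/14384)·781500/769 = 74.34133
  18–34: (6558/51741)²·(1−493/6558)·208000/493 = 6.2682888
  55–64: (15929/51741)²·(1−3255/15929)·206000/3255 = 4.7725315
  35–54: (14870/51741)²·(1−1986/14870)·517300/1986 = 18.640402
  → Var(ȳ_str) = 104.02255.
Var(ȳ_srs) = (1 − 6503/51741)·833200/6503 = 112.0222.
deff = 104.02255 / 112.0222 = 0.9286.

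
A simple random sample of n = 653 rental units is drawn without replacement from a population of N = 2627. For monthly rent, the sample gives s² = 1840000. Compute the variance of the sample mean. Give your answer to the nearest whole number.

2117

Under SRS without replacement, Var(ȳ) = (1 − f)·s²/n with f = n/N = 653/2627 = 0.24857252.
Var(ȳ) = (1 − 0.24857252)·1840000/653 = 0.75142748·2817.7642 = 2117.3454.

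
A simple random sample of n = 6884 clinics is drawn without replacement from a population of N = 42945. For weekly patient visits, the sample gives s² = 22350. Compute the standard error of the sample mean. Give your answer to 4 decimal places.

Under SRS without replacement, Var(ȳ) = (1 − f)·s²/n with f = n/N = 6884/42945 = 0.16029806.
Var(ȳ) = (1 − 0.16029806)·22350/6884 = 0.83970194·3.2466589 = 2.7262258.
SE(ȳ) = √(2.7262258) = 1.6511.

1.6511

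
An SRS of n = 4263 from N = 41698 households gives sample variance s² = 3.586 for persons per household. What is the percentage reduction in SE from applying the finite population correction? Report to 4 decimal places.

5.2495

f = n/N = 4263/41698 = 0.10223512.
SE_no-fpc = √(s²/n) = 0.029003304; SE_fpc = √((1−f)s²/n) = 0.027480763.
Ratio = √(1−f) = 0.94750455. Reduction = 100·(1 − 0.94750455) = 5.2495%.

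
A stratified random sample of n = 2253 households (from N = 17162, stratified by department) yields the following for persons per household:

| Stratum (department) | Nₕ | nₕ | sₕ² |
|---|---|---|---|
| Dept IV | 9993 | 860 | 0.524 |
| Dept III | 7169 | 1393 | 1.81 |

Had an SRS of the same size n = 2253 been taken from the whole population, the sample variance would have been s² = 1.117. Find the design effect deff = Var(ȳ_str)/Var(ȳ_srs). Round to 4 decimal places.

0.8625

Var(ȳ_str) = Σ Wₕ²(1−fₕ)sₕ²/nₕ with Wₕ = Nₕ/17162:
  Dept IV: (9993/17162)²·(1−860/9993)·0.524/860 = 1.8880191 × 10^-4
  Dept III: (7169/17162)²·(1−1393/7169)·1.81/1393 = 1.8267429 × 10^-4
  → Var(ȳ_str) = 3.714762 × 10^-4.
Var(ȳ_srs) = (1 − 2253/17162)·1.117/2253 = 4.3069775 × 10^-4.
deff = (3.714762 × 10^-4) / (4.3069775 × 10^-4) = 0.8625.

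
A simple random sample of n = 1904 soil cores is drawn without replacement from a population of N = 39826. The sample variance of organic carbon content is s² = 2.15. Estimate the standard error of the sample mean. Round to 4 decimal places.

Under SRS without replacement, Var(ȳ) = (1 − f)·s²/n with f = n/N = 1904/39826 = 0.04780796.
Var(ȳ) = (1 − 0.04780796)·2.15/1904 = 0.95219204·0.0011292017 = 0.0010752168.
SE(ȳ) = √(0.0010752168) = 0.0328.

0.0328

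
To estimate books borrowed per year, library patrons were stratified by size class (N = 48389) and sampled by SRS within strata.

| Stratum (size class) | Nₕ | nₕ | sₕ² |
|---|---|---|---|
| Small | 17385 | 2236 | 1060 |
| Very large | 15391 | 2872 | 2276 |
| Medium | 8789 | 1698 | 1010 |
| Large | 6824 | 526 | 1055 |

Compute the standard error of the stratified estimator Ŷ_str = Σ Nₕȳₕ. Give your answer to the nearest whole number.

Var(Ŷ_str) = Σₕ Nₕ²(1 − fₕ)sₕ²/nₕ.
Small: 17385²·(1 − 2236/17385)·1060/2236 = 1.248512 × 10^8.
Very large: 15391²·(1 − 2872/15391)·2276/2872 = 1.5269482 × 10^8.
Medium: 8789²·(1 − 1698/8789)·1010/1698 = 3.7070687 × 10^7.
Large: 6824²·(1 − 526/6824)·1055/526 = 8.6200223 × 10^7.
Sum = 4.0081693 × 10^8.
SE = √(4.0081693 × 10^8) = 20020.

20020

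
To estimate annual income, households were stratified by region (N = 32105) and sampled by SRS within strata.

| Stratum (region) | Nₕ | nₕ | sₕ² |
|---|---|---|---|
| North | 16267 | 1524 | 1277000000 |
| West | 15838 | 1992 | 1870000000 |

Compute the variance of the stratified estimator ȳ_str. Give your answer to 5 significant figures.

Var(ȳ_str) = Σₕ Wₕ²(1 − fₕ)sₕ²/nₕ with Wₕ = Nₕ/N, N = 32105.
North: Wₕ = 0.50668120; term = 0.50668120²·(1 − 0.09368660)·1277000000/1524 = 194963.77.
West: Wₕ = 0.49331880; term = 0.49331880²·(1 − 0.12577346)·1870000000/1992 = 199724.61.
Sum = 394688.38.

394690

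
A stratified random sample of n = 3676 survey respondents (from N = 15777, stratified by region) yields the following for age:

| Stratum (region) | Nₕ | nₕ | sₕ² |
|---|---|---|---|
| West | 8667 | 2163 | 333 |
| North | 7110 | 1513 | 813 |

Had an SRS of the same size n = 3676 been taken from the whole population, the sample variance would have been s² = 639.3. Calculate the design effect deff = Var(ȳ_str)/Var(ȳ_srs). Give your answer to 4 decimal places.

0.9054

Var(ȳ_str) = Σ Wₕ²(1−fₕ)sₕ²/nₕ with Wₕ = Nₕ/15777:
  West: (8667/15777)²·(1−2163/8667)·333/2163 = 0.034864881
  North: (7110/15777)²·(1−1513/7110)·813/1513 = 0.085906826
  → Var(ȳ_str) = 0.12077171.
Var(ȳ_srs) = (1 − 3676/15777)·639.3/3676 = 0.13339085.
deff = 0.12077171 / 0.13339085 = 0.9054.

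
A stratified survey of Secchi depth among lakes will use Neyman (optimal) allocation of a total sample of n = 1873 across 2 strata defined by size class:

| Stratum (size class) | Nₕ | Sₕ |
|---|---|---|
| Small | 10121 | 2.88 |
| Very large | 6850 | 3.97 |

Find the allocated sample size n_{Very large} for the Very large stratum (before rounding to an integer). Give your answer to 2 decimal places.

904.02

Neyman allocation: nₕ = n·NₕSₕ / Σⱼ NⱼSⱼ.
Σ NⱼSⱼ = 10121·2.88 + 6850·3.97 = 56342.98.
n_{Very large} = 1873·6850·3.97 / 56342.98 = 904.02.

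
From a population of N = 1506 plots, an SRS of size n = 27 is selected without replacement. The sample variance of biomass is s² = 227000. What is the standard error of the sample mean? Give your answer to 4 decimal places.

90.8663

Under SRS without replacement, Var(ȳ) = (1 − f)·s²/n with f = n/N = 27/1506 = 0.01792829.
Var(ȳ) = (1 − 0.01792829)·227000/27 = 0.98207171·8407.4074 = 8256.677.
SE(ȳ) = √(8256.677) = 90.8663.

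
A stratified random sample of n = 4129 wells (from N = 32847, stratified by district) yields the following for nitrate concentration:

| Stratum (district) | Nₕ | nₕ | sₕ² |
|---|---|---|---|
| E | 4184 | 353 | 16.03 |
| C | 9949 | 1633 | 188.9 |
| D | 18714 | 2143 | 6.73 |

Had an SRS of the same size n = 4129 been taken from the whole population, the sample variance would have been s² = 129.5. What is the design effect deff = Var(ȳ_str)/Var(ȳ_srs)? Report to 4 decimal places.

0.3810

Var(ȳ_str) = Σ Wₕ²(1−fₕ)sₕ²/nₕ with Wₕ = Nₕ/32847:
  E: (4184/32847)²·(1−353/4184)·16.03/353 = 6.7463866 × 10^-4
  C: (9949/32847)²·(1−1633/9949)·188.9/1633 = 0.0088705033
  D: (18714/32847)²·(1−2143/18714)·6.73/2143 = 9.0264465 × 10^-4
  → Var(ȳ_str) = 0.010447787.
Var(ȳ_srs) = (1 − 4129/32847)·129.5/4129 = 0.027421005.
deff = 0.010447787 / 0.027421005 = 0.3810.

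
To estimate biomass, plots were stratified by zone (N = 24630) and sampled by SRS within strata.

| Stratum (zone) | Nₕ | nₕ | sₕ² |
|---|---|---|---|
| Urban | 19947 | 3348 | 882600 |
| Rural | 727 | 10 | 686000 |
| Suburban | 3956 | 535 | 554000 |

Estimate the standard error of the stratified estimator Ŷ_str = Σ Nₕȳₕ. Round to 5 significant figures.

370210

Var(Ŷ_str) = Σₕ Nₕ²(1 − fₕ)sₕ²/nₕ.
Urban: 19947²·(1 − 3348/19947)·882600/3348 = 8.7284672 × 10^10.
Rural: 727²·(1 − 10/727)·686000/10 = 3.5758367 × 10^10.
Suburban: 3956²·(1 − 535/3956)·554000/535 = 1.4014104 × 10^10.
Sum = 1.3705714 × 10^11.
SE = √(1.3705714 × 10^11) = 370210.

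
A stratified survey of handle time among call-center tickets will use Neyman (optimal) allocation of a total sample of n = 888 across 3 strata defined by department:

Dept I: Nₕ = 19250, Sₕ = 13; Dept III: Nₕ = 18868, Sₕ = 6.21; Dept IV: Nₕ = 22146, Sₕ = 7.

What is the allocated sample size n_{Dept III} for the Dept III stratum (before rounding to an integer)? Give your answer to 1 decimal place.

199.2

Neyman allocation: nₕ = n·NₕSₕ / Σⱼ NⱼSⱼ.
Σ NⱼSⱼ = 19250·13 + 18868·6.21 + 22146·7 = 522442.28.
n_{Dept III} = 888·18868·6.21 / 522442.28 = 199.2.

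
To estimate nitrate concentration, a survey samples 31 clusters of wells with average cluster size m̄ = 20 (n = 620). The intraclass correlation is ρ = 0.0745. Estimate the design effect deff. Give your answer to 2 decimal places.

deff = 1 + (20 − 1)·0.0745 = 1 + 1.4155 = 2.4155.

2.42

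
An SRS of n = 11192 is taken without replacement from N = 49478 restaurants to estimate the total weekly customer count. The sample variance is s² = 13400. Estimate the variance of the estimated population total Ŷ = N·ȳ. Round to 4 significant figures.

2.268 × 10^9

Var(Ŷ) = N²·Var(ȳ) = N²·(1 − n/N)·s²/n.
f = 11192/49478 = 0.22620154; Var(ȳ) = 0.77379846·13400/11192 = 0.92645634.
Var(Ŷ) = 49478² · 0.92645634 = 2.2680323 × 10^9.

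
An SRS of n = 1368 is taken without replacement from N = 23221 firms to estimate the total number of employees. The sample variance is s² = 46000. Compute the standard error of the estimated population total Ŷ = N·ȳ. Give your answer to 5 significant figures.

Var(Ŷ) = N²·Var(ȳ) = N²·(1 − n/N)·s²/n.
f = 1368/23221 = 0.05891219; Var(ȳ) = 0.94108781·46000/1368 = 31.644765.
Var(Ŷ) = 23221² · 31.644765 = 1.7063327 × 10^10.
SE(Ŷ) = √(1.7063327 × 10^10) = 130630.

130630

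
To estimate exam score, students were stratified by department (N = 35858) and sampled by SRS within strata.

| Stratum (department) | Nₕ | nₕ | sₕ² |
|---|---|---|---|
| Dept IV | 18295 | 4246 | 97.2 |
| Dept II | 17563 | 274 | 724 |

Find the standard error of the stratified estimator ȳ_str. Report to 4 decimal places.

Var(ȳ_str) = Σₕ Wₕ²(1 − fₕ)sₕ²/nₕ with Wₕ = Nₕ/N, N = 35858.
Dept IV: Wₕ = 0.51020693; term = 0.51020693²·(1 − 0.23208527)·97.2/4246 = 0.0045760628.
Dept II: Wₕ = 0.48979307; term = 0.48979307²·(1 − 0.01560098)·724/274 = 0.6239998.
Sum = 0.62857586.
SE = √(0.62857586) = 0.7928.

0.7928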